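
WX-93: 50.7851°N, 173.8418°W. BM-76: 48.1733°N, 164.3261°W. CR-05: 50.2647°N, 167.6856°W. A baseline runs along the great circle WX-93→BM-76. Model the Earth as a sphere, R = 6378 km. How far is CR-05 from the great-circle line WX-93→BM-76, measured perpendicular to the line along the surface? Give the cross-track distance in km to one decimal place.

δ₁₃ = central angle WX-93→CR-05 = 0.068889 rad  (haversine)
θ₁₃ = bearing WX-93→CR-05 = 95.190°,  θ₁₂ = bearing WX-93→BM-76 = 109.231°
dₓₜ = R·arcsin(sin δ₁₃ · sin(θ₁₃ − θ₁₂)) = 6378·arcsin(0.06883·sin(-14.041°)) = -106.521 km
|dₓₜ| = 106.521 km

106.5 km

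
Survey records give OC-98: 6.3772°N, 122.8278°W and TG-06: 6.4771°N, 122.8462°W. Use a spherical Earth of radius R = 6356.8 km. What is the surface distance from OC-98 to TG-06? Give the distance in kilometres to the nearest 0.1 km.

Δφ = 0.0999°,  Δλ = -0.0184°
a = sin²(Δφ/2) + cos φ₁ cos φ₂ sin²(Δλ/2) = 0.000001
c = 2·arcsin(√a) = 0.001773 rad = 0.1016°
d = R·c = 6356.8 × 0.001773 = 11.3 km

11.3 km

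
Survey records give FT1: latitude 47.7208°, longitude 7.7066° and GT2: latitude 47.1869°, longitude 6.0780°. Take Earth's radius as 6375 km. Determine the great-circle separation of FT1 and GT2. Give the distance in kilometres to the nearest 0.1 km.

Δφ = -0.5339°,  Δλ = -1.6286°
a = sin²(Δφ/2) + cos φ₁ cos φ₂ sin²(Δλ/2) = 0.000114
c = 2·arcsin(√a) = 0.021359 rad = 1.2238°
d = R·c = 6375 × 0.021359 = 136.2 km

136.2 km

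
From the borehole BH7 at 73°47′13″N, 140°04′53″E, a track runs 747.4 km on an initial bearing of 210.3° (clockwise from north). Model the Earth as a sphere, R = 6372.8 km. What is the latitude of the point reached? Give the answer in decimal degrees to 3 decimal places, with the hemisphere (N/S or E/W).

BH7: φ = +73.78694°, λ = +140.08139°
δ = d/R = 747.4/6372.8 = 0.117280 rad
φ₂ = arcsin(sin φ₁ cos δ + cos φ₁ sin δ cos θ)
   = arcsin(0.96023·0.99313 + 0.27921·0.11701·-0.86340) = 67.73271°
λ₂ = λ₁ + atan2(sin θ sin δ cos φ₁, cos δ − sin φ₁ sin φ₂) = 131.11845°

67.733°N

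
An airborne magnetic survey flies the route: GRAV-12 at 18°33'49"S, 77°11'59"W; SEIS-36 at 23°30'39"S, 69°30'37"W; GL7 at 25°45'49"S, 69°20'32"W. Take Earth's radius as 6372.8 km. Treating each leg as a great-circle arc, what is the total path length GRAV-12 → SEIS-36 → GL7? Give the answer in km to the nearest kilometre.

GRAV-12: φ = -18.56361°, λ = -77.19972°
SEIS-36: φ = -23.51083°, λ = -69.51028°
GL7: φ = -25.76361°, λ = -69.34222°
GRAV-12→SEIS-36: c = 0.152081 rad, d = 969.18 km
SEIS-36→GL7: c = 0.039409 rad, d = 251.14 km
Total = 969.18 + 251.14 = 1220.33 km

1220 km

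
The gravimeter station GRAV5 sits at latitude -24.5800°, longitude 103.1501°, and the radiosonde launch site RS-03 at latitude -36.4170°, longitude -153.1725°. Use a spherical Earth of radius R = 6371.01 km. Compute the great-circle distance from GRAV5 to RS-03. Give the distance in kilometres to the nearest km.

9536 km

Δφ = -11.8370°,  Δλ = 103.6774°
a = sin²(Δφ/2) + cos φ₁ cos φ₂ sin²(Δλ/2) = 0.463048
c = 2·arcsin(√a) = 1.496826 rad = 85.7618°
d = R·c = 6371.01 × 1.496826 = 9536.3 km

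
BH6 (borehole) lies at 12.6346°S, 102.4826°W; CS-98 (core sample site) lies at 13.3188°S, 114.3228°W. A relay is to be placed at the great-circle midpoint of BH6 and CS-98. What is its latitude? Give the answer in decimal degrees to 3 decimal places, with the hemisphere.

13.044°S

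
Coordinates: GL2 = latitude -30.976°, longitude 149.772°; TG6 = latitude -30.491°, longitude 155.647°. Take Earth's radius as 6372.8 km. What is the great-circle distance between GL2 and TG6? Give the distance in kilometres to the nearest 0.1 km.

564.2 km

Δφ = 0.4850°,  Δλ = 5.8750°
a = sin²(Δφ/2) + cos φ₁ cos φ₂ sin²(Δλ/2) = 0.001958
c = 2·arcsin(√a) = 0.088532 rad = 5.0725°
d = R·c = 6372.8 × 0.088532 = 564.2 km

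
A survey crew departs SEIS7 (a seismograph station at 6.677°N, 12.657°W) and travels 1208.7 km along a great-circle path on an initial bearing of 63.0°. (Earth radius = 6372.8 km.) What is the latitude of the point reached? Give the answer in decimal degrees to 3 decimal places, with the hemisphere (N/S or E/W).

11.490°N

δ = d/R = 1208.7/6372.8 = 0.189665 rad
φ₂ = arcsin(sin φ₁ cos δ + cos φ₁ sin δ cos θ)
   = arcsin(0.11627·0.98207 + 0.99322·0.18853·0.45399) = 11.49003°
λ₂ = λ₁ + atan2(sin θ sin δ cos φ₁, cos δ − sin φ₁ sin φ₂) = -2.78678°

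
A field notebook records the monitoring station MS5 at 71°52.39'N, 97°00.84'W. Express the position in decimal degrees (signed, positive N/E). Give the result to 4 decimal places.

+71.8732°, -97.0140°

lat: 71.8732° N → +71.8732°
lon: 97.0140° W → -97.0140°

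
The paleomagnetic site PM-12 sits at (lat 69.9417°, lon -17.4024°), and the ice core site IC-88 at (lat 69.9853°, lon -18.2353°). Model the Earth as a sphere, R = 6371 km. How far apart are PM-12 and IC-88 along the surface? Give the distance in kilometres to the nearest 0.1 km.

32.1 km

Δφ = 0.0436°,  Δλ = -0.8329°
a = sin²(Δφ/2) + cos φ₁ cos φ₂ sin²(Δλ/2) = 0.000006
c = 2·arcsin(√a) = 0.005038 rad = 0.2887°
d = R·c = 6371 × 0.005038 = 32.1 km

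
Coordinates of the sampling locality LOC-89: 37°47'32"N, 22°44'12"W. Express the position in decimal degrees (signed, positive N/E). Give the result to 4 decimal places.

+37.7922°, -22.7367°

lat: 37.7922° N → +37.7922°
lon: 22.7367° W → -22.7367°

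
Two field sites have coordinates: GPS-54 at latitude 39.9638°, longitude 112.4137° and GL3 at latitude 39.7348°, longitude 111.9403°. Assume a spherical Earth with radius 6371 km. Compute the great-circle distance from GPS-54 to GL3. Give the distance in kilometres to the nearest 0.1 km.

Δφ = -0.2290°,  Δλ = -0.4734°
a = sin²(Δφ/2) + cos φ₁ cos φ₂ sin²(Δλ/2) = 0.000014
c = 2·arcsin(√a) = 0.007497 rad = 0.4296°
d = R·c = 6371 × 0.007497 = 47.8 km

47.8 km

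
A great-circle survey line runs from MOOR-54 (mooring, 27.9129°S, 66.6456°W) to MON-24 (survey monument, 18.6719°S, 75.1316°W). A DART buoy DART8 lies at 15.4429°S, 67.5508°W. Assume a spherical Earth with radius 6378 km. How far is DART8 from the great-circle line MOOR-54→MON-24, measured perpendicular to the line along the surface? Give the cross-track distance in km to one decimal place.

850.0 km

δ₁₃ = central angle MOOR-54→DART8 = 0.218134 rad  (haversine)
θ₁₃ = bearing MOOR-54→DART8 = 355.965°,  θ₁₂ = bearing MOOR-54→MON-24 = 318.086°
dₓₜ = R·arcsin(sin δ₁₃ · sin(θ₁₃ − θ₁₂)) = 6378·arcsin(0.21641·sin(37.879°)) = 849.991 km
|dₓₜ| = 849.991 km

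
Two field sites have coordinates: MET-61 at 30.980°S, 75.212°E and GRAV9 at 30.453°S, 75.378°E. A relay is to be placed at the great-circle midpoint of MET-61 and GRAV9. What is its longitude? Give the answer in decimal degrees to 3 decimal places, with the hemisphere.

Bx = cos φ₂ cos Δλ = 0.862042,  By = cos φ₂ sin Δλ = 0.002498
φₘ = atan2(sin φ₁ + sin φ₂, √((cos φ₁ + Bx)² + By²)) = -30.71653°
λₘ = λ₁ + atan2(By, cos φ₁ + Bx) = 75.29523°

75.295°E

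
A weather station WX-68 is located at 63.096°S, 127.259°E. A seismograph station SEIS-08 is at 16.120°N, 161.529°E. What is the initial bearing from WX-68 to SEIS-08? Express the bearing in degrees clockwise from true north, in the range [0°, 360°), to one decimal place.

33.0°

Δλ = 34.2700°
y = sin Δλ · cos φ₂ = 0.540954
x = cos φ₁ sin φ₂ − sin φ₁ cos φ₂ cos Δλ = 0.833610
θ = atan2(y, x) = 32.9807° → 32.9807° (mod 360°)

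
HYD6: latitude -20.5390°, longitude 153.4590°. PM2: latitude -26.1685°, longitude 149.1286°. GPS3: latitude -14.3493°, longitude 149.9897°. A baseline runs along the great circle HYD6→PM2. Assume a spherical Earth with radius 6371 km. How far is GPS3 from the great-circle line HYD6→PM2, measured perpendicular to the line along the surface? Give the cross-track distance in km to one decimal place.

695.4 km

δ₁₃ = central angle HYD6→GPS3 = 0.122488 rad  (haversine)
θ₁₃ = bearing HYD6→GPS3 = 331.326°,  θ₁₂ = bearing HYD6→PM2 = 214.394°
dₓₜ = R·arcsin(sin δ₁₃ · sin(θ₁₃ − θ₁₂)) = 6371·arcsin(0.12218·sin(116.932°)) = 695.377 km
|dₓₜ| = 695.377 km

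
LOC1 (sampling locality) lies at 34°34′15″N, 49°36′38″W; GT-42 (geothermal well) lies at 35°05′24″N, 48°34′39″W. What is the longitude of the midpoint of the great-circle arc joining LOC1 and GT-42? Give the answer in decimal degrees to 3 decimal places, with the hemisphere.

49.096°W

LOC1: φ = +34.57083°, λ = -49.61056°
GT-42: φ = +35.09000°, λ = -48.57750°
Bx = cos φ₂ cos Δλ = 0.818117,  By = cos φ₂ sin Δλ = 0.014752
φₘ = atan2(sin φ₁ + sin φ₂, √((cos φ₁ + Bx)² + By²)) = 34.83151°
λₘ = λ₁ + atan2(By, cos φ₁ + Bx) = -49.09566°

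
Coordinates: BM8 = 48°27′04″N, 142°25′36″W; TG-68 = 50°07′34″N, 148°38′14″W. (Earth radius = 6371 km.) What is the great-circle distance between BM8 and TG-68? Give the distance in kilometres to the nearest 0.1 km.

BM8: φ = +48.45111°, λ = -142.42667°
TG-68: φ = +50.12611°, λ = -148.63722°
Δφ = 1.6750°,  Δλ = -6.2106°
a = sin²(Δφ/2) + cos φ₁ cos φ₂ sin²(Δλ/2) = 0.001461
c = 2·arcsin(√a) = 0.076476 rad = 4.3817°
d = R·c = 6371 × 0.076476 = 487.2 km

487.2 km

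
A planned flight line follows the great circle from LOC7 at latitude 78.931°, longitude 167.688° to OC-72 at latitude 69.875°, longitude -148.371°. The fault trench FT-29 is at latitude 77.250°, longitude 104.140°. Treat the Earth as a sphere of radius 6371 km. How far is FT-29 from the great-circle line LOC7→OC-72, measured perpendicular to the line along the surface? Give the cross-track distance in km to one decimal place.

238.8 km

δ₁₃ = central angle LOC7→FT-29 = 0.219198 rad  (haversine)
θ₁₃ = bearing LOC7→FT-29 = 294.675°,  θ₁₂ = bearing LOC7→OC-72 = 104.753°
dₓₜ = R·arcsin(sin δ₁₃ · sin(θ₁₃ − θ₁₂)) = 6371·arcsin(0.21745·sin(189.922°)) = -238.764 km
|dₓₜ| = 238.764 km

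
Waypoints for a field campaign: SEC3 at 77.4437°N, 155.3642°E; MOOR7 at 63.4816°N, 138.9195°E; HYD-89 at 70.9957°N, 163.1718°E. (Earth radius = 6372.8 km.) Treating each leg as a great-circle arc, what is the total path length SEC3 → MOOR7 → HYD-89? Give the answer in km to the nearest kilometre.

SEC3→MOOR7: c = 0.259630 rad, d = 1654.57 km
MOOR7→HYD-89: c = 0.207344 rad, d = 1321.36 km
Total = 1654.57 + 1321.36 = 2975.93 km

2976 km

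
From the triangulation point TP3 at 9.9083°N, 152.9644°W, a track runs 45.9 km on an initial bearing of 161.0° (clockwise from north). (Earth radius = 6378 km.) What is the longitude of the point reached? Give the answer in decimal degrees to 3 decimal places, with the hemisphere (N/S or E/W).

δ = d/R = 45.9/6378 = 0.007197 rad
φ₂ = arcsin(sin φ₁ cos δ + cos φ₁ sin δ cos θ)
   = arcsin(0.17207·0.99997 + 0.98508·0.00720·-0.94552) = 9.51840°
λ₂ = λ₁ + atan2(sin θ sin δ cos φ₁, cos δ − sin φ₁ sin φ₂) = -152.82828°

152.828°W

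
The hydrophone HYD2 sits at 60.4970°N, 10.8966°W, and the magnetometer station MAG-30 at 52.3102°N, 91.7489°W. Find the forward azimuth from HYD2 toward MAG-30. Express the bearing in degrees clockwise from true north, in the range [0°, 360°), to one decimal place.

296.8°

Δλ = -80.8523°
y = sin Δλ · cos φ₂ = -0.603610
x = cos φ₁ sin φ₂ − sin φ₁ cos φ₂ cos Δλ = 0.305112
θ = atan2(y, x) = -63.1844° → 296.8156° (mod 360°)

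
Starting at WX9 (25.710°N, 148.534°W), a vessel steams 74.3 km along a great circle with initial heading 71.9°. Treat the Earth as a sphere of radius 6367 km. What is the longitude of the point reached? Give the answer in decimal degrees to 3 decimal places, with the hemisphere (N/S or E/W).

147.827°W

δ = d/R = 74.3/6367 = 0.011670 rad
φ₂ = arcsin(sin φ₁ cos δ + cos φ₁ sin δ cos θ)
   = arcsin(0.43382·0.99993 + 0.90100·0.01167·0.31068) = 25.91602°
λ₂ = λ₁ + atan2(sin θ sin δ cos φ₁, cos δ − sin φ₁ sin φ₂) = -147.82741°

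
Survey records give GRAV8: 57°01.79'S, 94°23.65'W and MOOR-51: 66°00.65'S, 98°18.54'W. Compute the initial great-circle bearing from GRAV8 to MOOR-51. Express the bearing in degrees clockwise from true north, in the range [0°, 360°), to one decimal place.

190.0°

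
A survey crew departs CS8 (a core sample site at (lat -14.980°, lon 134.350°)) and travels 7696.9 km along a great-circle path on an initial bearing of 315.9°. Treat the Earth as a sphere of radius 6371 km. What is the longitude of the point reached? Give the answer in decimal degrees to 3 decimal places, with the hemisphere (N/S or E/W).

δ = d/R = 7696.9/6371 = 1.208115 rad
φ₂ = arcsin(sin φ₁ cos δ + cos φ₁ sin δ cos θ)
   = arcsin(-0.25848·0.35478 + 0.96602·0.93495·0.71813) = 33.84095°
λ₂ = λ₁ + atan2(sin θ sin δ cos φ₁, cos δ − sin φ₁ sin φ₂) = 82.78136°

82.781°E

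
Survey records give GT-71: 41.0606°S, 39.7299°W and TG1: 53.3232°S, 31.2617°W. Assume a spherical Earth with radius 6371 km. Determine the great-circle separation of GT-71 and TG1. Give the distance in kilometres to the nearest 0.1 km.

Δφ = -12.2626°,  Δλ = 8.4682°
a = sin²(Δφ/2) + cos φ₁ cos φ₂ sin²(Δλ/2) = 0.013863
c = 2·arcsin(√a) = 0.236029 rad = 13.5234°
d = R·c = 6371 × 0.236029 = 1503.7 km

1503.7 km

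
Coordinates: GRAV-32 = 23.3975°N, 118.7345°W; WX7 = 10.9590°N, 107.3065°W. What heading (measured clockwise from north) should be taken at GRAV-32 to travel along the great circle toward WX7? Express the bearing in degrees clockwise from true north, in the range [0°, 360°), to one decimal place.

Δλ = 11.4280°
y = sin Δλ · cos φ₂ = 0.194523
x = cos φ₁ sin φ₂ − sin φ₁ cos φ₂ cos Δλ = -0.207662
θ = atan2(y, x) = 136.8712° → 136.8712° (mod 360°)

136.9°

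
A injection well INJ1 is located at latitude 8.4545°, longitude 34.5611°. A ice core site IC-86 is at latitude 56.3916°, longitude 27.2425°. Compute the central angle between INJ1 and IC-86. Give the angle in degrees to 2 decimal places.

48.28°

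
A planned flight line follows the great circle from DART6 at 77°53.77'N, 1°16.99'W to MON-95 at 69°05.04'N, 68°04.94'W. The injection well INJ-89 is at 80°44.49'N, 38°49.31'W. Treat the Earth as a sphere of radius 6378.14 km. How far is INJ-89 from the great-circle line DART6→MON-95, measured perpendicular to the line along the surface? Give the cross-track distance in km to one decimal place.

DART6: φ = +77.89617°, λ = -1.28317°
MON-95: φ = +69.08400°, λ = -68.08233°
INJ-89: φ = +80.74150°, λ = -38.82183°
δ₁₃ = central angle DART6→INJ-89 = 0.128292 rad  (haversine)
θ₁₃ = bearing DART6→INJ-89 = 309.985°,  θ₁₂ = bearing DART6→MON-95 = 280.084°
dₓₜ = R·arcsin(sin δ₁₃ · sin(θ₁₃ − θ₁₂)) = 6378.14·arcsin(0.12794·sin(29.901°)) = 407.070 km
|dₓₜ| = 407.070 km

407.1 km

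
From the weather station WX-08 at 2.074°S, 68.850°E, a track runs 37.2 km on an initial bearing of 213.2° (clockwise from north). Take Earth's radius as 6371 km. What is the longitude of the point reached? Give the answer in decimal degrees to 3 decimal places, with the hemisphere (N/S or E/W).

68.667°E

δ = d/R = 37.2/6371 = 0.005839 rad
φ₂ = arcsin(sin φ₁ cos δ + cos φ₁ sin δ cos θ)
   = arcsin(-0.03619·0.99998 + 0.99934·0.00584·-0.83676) = -2.35393°
λ₂ = λ₁ + atan2(sin θ sin δ cos φ₁, cos δ − sin φ₁ sin φ₂) = 68.66666°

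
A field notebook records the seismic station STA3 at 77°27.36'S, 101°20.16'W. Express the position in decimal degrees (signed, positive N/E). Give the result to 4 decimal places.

-77.4560°, -101.3360°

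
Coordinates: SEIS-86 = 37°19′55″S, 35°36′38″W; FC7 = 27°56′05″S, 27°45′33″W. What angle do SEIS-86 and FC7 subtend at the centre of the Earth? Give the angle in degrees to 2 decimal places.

11.48°

SEIS-86: φ = -37.33194°, λ = -35.61056°
FC7: φ = -27.93472°, λ = -27.75917°
Δφ = 9.3972°,  Δλ = 7.8514°
a = sin²(Δφ/2) + cos φ₁ cos φ₂ sin²(Δλ/2) = 0.010003
c = 2·arcsin(√a) = 0.200361 rad = 11.4798°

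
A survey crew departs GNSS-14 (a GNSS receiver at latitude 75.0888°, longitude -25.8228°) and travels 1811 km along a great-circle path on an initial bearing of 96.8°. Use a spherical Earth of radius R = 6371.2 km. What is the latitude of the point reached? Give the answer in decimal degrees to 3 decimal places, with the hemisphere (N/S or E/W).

66.781°N

δ = d/R = 1811/6371.2 = 0.284248 rad
φ₂ = arcsin(sin φ₁ cos δ + cos φ₁ sin δ cos θ)
   = arcsin(0.96633·0.95987 + 0.25732·0.28044·-0.11840) = 66.78114°
λ₂ = λ₁ + atan2(sin θ sin δ cos φ₁, cos δ − sin φ₁ sin φ₂) = 19.11351°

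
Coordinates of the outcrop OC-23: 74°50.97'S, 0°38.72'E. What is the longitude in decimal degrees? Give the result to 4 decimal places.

0.6453°E

0° + 38.72′/60 = 0 + 0.64533 = 0.6453°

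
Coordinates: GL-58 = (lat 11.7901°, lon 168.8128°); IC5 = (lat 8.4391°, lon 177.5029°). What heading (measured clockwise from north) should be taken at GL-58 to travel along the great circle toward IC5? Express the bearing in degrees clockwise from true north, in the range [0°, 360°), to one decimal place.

Δλ = 8.6901°
y = sin Δλ · cos φ₂ = 0.149454
x = cos φ₁ sin φ₂ − sin φ₁ cos φ₂ cos Δλ = -0.056132
θ = atan2(y, x) = 110.5853° → 110.5853° (mod 360°)

110.6°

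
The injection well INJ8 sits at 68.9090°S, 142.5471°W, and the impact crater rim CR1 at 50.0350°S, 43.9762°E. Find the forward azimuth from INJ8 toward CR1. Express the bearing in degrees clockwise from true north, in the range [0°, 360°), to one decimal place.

184.8°

Δλ = -173.4767°
y = sin Δλ · cos φ₂ = -0.072972
x = cos φ₁ sin φ₂ − sin φ₁ cos φ₂ cos Δλ = -0.871213
θ = atan2(y, x) = -175.2121° → 184.7879° (mod 360°)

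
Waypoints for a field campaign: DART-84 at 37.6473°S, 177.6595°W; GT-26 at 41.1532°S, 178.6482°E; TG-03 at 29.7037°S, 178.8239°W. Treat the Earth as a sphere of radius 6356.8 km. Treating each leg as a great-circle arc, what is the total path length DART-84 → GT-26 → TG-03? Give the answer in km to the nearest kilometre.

1792 km

DART-84→GT-26: c = 0.078875 rad, d = 501.39 km
GT-26→TG-03: c = 0.203013 rad, d = 1290.51 km
Total = 501.39 + 1290.51 = 1791.90 km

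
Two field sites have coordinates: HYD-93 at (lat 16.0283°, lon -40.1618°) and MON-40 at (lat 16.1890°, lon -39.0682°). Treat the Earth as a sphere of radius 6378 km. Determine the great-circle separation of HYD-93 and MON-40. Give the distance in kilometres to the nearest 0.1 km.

Δφ = 0.1607°,  Δλ = 1.0936°
a = sin²(Δφ/2) + cos φ₁ cos φ₂ sin²(Δλ/2) = 0.000086
c = 2·arcsin(√a) = 0.018551 rad = 1.0629°
d = R·c = 6378 × 0.018551 = 118.3 km

118.3 km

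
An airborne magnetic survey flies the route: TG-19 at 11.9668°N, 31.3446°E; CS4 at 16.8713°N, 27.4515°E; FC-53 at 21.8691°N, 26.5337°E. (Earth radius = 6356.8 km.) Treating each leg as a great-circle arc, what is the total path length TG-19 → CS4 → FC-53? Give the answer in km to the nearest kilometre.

1249 km

TG-19→CS4: c = 0.107956 rad, d = 686.26 km
CS4→FC-53: c = 0.088526 rad, d = 562.74 km
Total = 686.26 + 562.74 = 1249.00 km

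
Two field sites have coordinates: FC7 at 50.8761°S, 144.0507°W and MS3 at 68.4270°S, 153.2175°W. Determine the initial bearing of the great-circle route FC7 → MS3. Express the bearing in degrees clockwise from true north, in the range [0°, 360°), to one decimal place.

Δλ = -9.1668°
y = sin Δλ · cos φ₂ = -0.058576
x = cos φ₁ sin φ₂ − sin φ₁ cos φ₂ cos Δλ = -0.305196
θ = atan2(y, x) = -169.1354° → 190.8646° (mod 360°)

190.9°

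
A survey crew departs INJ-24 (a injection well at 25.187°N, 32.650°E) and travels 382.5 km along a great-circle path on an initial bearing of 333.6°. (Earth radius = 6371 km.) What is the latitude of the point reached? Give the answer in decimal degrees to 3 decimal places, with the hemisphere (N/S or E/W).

28.258°N

δ = d/R = 382.5/6371 = 0.060038 rad
φ₂ = arcsin(sin φ₁ cos δ + cos φ₁ sin δ cos θ)
   = arcsin(0.42557·0.99820 + 0.90492·0.06000·0.89571) = 28.25793°
λ₂ = λ₁ + atan2(sin θ sin δ cos φ₁, cos δ − sin φ₁ sin φ₂) = 30.91433°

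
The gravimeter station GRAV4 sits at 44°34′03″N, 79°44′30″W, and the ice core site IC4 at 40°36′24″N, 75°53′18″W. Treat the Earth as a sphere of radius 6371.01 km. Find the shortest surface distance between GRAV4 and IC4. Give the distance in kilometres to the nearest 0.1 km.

GRAV4: φ = +44.56750°, λ = -79.74167°
IC4: φ = +40.60667°, λ = -75.88833°
Δφ = -3.9608°,  Δλ = 3.8533°
a = sin²(Δφ/2) + cos φ₁ cos φ₂ sin²(Δλ/2) = 0.001806
c = 2·arcsin(√a) = 0.085010 rad = 4.8707°
d = R·c = 6371.01 × 0.085010 = 541.6 km

541.6 km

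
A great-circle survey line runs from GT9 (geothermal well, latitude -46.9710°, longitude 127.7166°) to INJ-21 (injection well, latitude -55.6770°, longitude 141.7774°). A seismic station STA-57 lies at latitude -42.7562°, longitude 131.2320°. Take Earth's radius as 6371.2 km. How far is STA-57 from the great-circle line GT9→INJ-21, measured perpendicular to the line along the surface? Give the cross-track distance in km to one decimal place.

δ₁₃ = central angle GT9→STA-57 = 0.085434 rad  (haversine)
θ₁₃ = bearing GT9→STA-57 = 31.845°,  θ₁₂ = bearing GT9→INJ-21 = 140.079°
dₓₜ = R·arcsin(sin δ₁₃ · sin(θ₁₃ − θ₁₂)) = 6371.2·arcsin(0.08533·sin(-108.234°)) = -516.922 km
|dₓₜ| = 516.922 km

516.9 km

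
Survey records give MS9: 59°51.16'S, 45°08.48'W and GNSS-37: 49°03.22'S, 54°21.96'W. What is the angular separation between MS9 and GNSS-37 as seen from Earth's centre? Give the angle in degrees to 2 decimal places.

MS9: φ = -59.85267°, λ = -45.14133°
GNSS-37: φ = -49.05367°, λ = -54.36600°
Δφ = 10.7990°,  Δλ = -9.2247°
a = sin²(Δφ/2) + cos φ₁ cos φ₂ sin²(Δλ/2) = 0.010983
c = 2·arcsin(√a) = 0.209985 rad = 12.0313°

12.03°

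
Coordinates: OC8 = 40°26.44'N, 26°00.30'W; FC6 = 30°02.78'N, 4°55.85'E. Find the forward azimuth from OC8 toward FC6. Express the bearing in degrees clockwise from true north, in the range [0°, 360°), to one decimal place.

102.7°

OC8: φ = +40.44067°, λ = -26.00500°
FC6: φ = +30.04633°, λ = +4.93083°
Δλ = 30.9358°
y = sin Δλ · cos φ₂ = 0.444996
x = cos φ₁ sin φ₂ − sin φ₁ cos φ₂ cos Δλ = -0.100546
θ = atan2(y, x) = 102.7320° → 102.7320° (mod 360°)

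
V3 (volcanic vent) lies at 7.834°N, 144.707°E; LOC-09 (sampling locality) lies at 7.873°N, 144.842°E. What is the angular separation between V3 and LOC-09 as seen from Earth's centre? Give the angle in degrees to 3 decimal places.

Δφ = 0.0390°,  Δλ = 0.1350°
a = sin²(Δφ/2) + cos φ₁ cos φ₂ sin²(Δλ/2) = 0.000001
c = 2·arcsin(√a) = 0.002431 rad = 0.1393°

0.139°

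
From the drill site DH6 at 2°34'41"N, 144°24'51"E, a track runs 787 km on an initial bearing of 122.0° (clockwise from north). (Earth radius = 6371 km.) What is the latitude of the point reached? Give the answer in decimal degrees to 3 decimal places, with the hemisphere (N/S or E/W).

1.180°S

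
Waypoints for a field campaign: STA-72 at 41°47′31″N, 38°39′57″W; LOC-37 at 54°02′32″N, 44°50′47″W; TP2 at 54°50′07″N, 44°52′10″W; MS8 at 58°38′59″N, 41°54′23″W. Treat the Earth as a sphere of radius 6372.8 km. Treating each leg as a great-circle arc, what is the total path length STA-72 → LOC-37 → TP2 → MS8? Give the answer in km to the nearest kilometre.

1986 km

STA-72: φ = +41.79194°, λ = -38.66583°
LOC-37: φ = +54.04222°, λ = -44.84639°
TP2: φ = +54.83528°, λ = -44.86944°
MS8: φ = +58.64972°, λ = -41.90639°
STA-72→LOC-37: c = 0.225487 rad, d = 1436.98 km
LOC-37→TP2: c = 0.013843 rad, d = 88.22 km
TP2→MS8: c = 0.072346 rad, d = 461.05 km
Total = 1436.98 + 88.22 + 461.05 = 1986.25 km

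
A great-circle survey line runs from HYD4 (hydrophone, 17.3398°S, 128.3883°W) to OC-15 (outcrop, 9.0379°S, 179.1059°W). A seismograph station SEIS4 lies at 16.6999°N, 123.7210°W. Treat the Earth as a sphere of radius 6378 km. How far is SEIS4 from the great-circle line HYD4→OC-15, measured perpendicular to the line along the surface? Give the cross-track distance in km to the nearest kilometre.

3806 km

δ₁₃ = central angle HYD4→SEIS4 = 0.599500 rad  (haversine)
θ₁₃ = bearing HYD4→SEIS4 = 7.940°,  θ₁₂ = bearing HYD4→OC-15 = 272.727°
dₓₜ = R·arcsin(sin δ₁₃ · sin(θ₁₃ − θ₁₂)) = 6378·arcsin(0.56423·sin(-264.787°)) = 3805.598 km
|dₓₜ| = 3805.598 km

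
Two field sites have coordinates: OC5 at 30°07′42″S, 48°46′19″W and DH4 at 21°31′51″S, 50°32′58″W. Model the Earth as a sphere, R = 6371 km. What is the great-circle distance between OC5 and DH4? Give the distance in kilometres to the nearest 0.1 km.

OC5: φ = -30.12833°, λ = -48.77194°
DH4: φ = -21.53083°, λ = -50.54944°
Δφ = 8.5975°,  Δλ = -1.7775°
a = sin²(Δφ/2) + cos φ₁ cos φ₂ sin²(Δλ/2) = 0.005812
c = 2·arcsin(√a) = 0.152623 rad = 8.7446°
d = R·c = 6371 × 0.152623 = 972.4 km

972.4 km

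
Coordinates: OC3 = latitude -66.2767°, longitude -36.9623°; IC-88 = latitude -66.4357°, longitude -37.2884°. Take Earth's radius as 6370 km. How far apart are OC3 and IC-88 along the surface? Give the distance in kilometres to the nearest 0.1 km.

22.9 km

Δφ = -0.1590°,  Δλ = -0.3261°
a = sin²(Δφ/2) + cos φ₁ cos φ₂ sin²(Δλ/2) = 0.000003
c = 2·arcsin(√a) = 0.003593 rad = 0.2059°
d = R·c = 6370 × 0.003593 = 22.9 km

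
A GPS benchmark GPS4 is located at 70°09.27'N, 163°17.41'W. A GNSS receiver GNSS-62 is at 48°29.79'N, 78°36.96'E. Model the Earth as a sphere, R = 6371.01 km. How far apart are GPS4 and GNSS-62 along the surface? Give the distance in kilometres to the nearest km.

GPS4: φ = +70.15450°, λ = -163.29017°
GNSS-62: φ = +48.49650°, λ = +78.61600°
Δφ = -21.6580°,  Δλ = -118.0938°
a = sin²(Δφ/2) + cos φ₁ cos φ₂ sin²(Δλ/2) = 0.200751
c = 2·arcsin(√a) = 0.929171 rad = 53.2376°
d = R·c = 6371.01 × 0.929171 = 5919.8 km

5920 km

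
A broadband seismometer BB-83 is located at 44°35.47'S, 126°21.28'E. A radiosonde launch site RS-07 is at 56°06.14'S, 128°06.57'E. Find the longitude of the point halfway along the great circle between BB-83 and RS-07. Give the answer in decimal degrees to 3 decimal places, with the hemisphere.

BB-83: φ = -44.59117°, λ = +126.35467°
RS-07: φ = -56.10233°, λ = +128.10950°
Bx = cos φ₂ cos Δλ = 0.557450,  By = cos φ₂ sin Δλ = 0.017079
φₘ = atan2(sin φ₁ + sin φ₂, √((cos φ₁ + Bx)² + By²)) = -50.35000°
λₘ = λ₁ + atan2(By, cos φ₁ + Bx) = 127.12537°

127.125°E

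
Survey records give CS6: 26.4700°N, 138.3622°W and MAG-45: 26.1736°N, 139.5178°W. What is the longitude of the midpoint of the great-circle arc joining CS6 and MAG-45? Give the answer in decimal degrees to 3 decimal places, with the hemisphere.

Bx = cos φ₂ cos Δλ = 0.897279,  By = cos φ₂ sin Δλ = -0.018100
φₘ = atan2(sin φ₁ + sin φ₂, √((cos φ₁ + Bx)² + By²)) = 26.32296°
λₘ = λ₁ + atan2(By, cos φ₁ + Bx) = -138.94074°

138.941°W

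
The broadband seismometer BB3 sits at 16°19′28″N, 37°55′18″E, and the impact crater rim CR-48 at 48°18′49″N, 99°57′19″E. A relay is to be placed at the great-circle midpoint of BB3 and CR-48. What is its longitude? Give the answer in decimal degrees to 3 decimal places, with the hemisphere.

62.716°E

BB3: φ = +16.32444°, λ = +37.92167°
CR-48: φ = +48.31361°, λ = +99.95528°
Bx = cos φ₂ cos Δλ = 0.311879,  By = cos φ₂ sin Δλ = 0.587390
φₘ = atan2(sin φ₁ + sin φ₂, √((cos φ₁ + Bx)² + By²)) = 36.27265°
λₘ = λ₁ + atan2(By, cos φ₁ + Bx) = 62.71590°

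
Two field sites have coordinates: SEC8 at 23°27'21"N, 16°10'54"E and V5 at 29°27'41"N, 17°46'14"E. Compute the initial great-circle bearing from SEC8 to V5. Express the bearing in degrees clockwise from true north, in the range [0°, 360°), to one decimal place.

13.0°

SEC8: φ = +23.45583°, λ = +16.18167°
V5: φ = +29.46139°, λ = +17.77056°
Δλ = 1.5889°
y = sin Δλ · cos φ₂ = 0.024142
x = cos φ₁ sin φ₂ − sin φ₁ cos φ₂ cos Δλ = 0.104758
θ = atan2(y, x) = 12.9776° → 12.9776° (mod 360°)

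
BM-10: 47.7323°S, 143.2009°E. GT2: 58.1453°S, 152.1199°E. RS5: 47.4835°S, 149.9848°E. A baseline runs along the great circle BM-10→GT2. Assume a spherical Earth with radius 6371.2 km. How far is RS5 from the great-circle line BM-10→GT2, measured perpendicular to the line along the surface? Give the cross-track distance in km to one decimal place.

467.9 km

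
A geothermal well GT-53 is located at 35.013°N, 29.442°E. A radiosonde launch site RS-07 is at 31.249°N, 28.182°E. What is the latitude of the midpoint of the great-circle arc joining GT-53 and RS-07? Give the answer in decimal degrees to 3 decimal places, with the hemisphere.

Bx = cos φ₂ cos Δλ = 0.854714,  By = cos φ₂ sin Δλ = -0.018799
φₘ = atan2(sin φ₁ + sin φ₂, √((cos φ₁ + Bx)² + By²)) = 33.13258°
λₘ = λ₁ + atan2(By, cos φ₁ + Bx) = 28.79849°

33.133°N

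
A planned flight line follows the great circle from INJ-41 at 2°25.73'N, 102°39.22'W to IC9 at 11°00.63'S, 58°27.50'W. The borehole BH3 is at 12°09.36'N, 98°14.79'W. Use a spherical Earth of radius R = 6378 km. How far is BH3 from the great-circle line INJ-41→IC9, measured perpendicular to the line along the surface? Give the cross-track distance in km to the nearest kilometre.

INJ-41: φ = +2.42883°, λ = -102.65367°
IC9: φ = -11.01050°, λ = -58.45833°
BH3: φ = +12.15600°, λ = -98.24650°
δ₁₃ = central angle INJ-41→BH3 = 0.186088 rad  (haversine)
θ₁₃ = bearing INJ-41→BH3 = 23.955°,  θ₁₂ = bearing INJ-41→IC9 = 107.872°
dₓₜ = R·arcsin(sin δ₁₃ · sin(θ₁₃ − θ₁₂)) = 6378·arcsin(0.18502·sin(-83.916°)) = -1180.109 km
|dₓₜ| = 1180.109 km

1180 km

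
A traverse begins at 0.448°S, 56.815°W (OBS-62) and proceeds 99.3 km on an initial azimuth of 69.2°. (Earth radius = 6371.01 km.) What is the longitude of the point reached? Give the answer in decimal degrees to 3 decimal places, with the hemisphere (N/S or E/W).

55.980°W

δ = d/R = 99.3/6371.01 = 0.015586 rad
φ₂ = arcsin(sin φ₁ cos δ + cos φ₁ sin δ cos θ)
   = arcsin(-0.00782·0.99988 + 0.99997·0.01559·0.35511) = -0.13084°
λ₂ = λ₁ + atan2(sin θ sin δ cos φ₁, cos δ − sin φ₁ sin φ₂) = -55.98018°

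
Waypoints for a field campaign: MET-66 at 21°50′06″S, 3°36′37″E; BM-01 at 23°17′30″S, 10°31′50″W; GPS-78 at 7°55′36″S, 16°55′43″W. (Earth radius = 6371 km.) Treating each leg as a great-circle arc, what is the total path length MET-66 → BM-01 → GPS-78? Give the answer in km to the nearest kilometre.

3300 km

MET-66: φ = -21.83500°, λ = +3.61028°
BM-01: φ = -23.29167°, λ = -10.53056°
GPS-78: φ = -7.92667°, λ = -16.92861°
MET-66→BM-01: c = 0.229232 rad, d = 1460.44 km
BM-01→GPS-78: c = 0.288782 rad, d = 1839.83 km
Total = 1460.44 + 1839.83 = 3300.27 km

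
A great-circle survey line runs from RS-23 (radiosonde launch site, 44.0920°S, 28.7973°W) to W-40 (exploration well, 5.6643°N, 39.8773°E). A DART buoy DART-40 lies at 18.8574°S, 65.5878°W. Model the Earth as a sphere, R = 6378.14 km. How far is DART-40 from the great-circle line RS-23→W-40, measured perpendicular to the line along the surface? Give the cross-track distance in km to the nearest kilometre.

3085 km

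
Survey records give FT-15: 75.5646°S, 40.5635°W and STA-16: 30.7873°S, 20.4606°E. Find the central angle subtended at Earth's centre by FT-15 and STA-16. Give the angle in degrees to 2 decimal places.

53.17°

Δφ = 44.7773°,  Δλ = 61.0241°
a = sin²(Δφ/2) + cos φ₁ cos φ₂ sin²(Δλ/2) = 0.200280
c = 2·arcsin(√a) = 0.927996 rad = 53.1702°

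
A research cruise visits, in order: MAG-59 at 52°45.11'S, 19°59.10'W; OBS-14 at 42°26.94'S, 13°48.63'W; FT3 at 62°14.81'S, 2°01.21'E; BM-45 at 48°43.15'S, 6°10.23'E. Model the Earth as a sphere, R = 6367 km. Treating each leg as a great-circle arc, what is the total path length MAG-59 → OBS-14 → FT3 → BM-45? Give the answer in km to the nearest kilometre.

5192 km

MAG-59: φ = -52.75183°, λ = -19.98500°
OBS-14: φ = -42.44900°, λ = -13.81050°
FT3: φ = -62.24683°, λ = +2.02017°
BM-45: φ = -48.71917°, λ = +6.17050°
MAG-59→OBS-14: c = 0.193770 rad, d = 1233.73 km
OBS-14→FT3: c = 0.382160 rad, d = 2433.21 km
FT3→BM-45: c = 0.239522 rad, d = 1525.04 km
Total = 1233.73 + 2433.21 + 1525.04 = 5191.98 km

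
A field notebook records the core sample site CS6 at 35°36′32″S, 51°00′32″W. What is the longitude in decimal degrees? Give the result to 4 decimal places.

51.0089°W

51° + 0′/60 + 32″/3600 = 51 + 0.00000 + 0.00889 = 51.0089°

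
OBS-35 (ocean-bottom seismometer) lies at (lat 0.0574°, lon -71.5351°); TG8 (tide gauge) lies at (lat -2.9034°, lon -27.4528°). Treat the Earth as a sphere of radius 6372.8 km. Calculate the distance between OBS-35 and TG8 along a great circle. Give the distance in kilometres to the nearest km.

4912 km

Δφ = -2.9608°,  Δλ = 44.0823°
a = sin²(Δφ/2) + cos φ₁ cos φ₂ sin²(Δλ/2) = 0.141316
c = 2·arcsin(√a) = 0.770779 rad = 44.1624°
d = R·c = 6372.8 × 0.770779 = 4912.0 km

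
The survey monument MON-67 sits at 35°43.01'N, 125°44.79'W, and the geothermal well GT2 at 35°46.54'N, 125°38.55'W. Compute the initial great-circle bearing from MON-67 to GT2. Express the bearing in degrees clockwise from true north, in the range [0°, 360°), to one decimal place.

55.1°

MON-67: φ = +35.71683°, λ = -125.74650°
GT2: φ = +35.77567°, λ = -125.64250°
Δλ = 0.1040°
y = sin Δλ · cos φ₂ = 0.001473
x = cos φ₁ sin φ₂ − sin φ₁ cos φ₂ cos Δλ = 0.001028
θ = atan2(y, x) = 55.0926° → 55.0926° (mod 360°)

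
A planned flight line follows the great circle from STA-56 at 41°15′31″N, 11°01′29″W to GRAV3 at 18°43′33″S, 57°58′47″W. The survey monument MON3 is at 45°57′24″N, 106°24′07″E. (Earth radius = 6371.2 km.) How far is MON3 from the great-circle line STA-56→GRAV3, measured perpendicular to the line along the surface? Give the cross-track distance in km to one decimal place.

STA-56: φ = +41.25861°, λ = -11.02472°
GRAV3: φ = -18.72583°, λ = -57.97972°
MON3: φ = +45.95667°, λ = +106.40194°
δ₁₃ = central angle STA-56→MON3 = 1.335320 rad  (haversine)
θ₁₃ = bearing STA-56→MON3 = 39.388°,  θ₁₂ = bearing STA-56→GRAV3 = 226.032°
dₓₜ = R·arcsin(sin δ₁₃ · sin(θ₁₃ − θ₁₂)) = 6371.2·arcsin(0.97240·sin(-186.643°)) = 718.269 km
|dₓₜ| = 718.269 km

718.3 km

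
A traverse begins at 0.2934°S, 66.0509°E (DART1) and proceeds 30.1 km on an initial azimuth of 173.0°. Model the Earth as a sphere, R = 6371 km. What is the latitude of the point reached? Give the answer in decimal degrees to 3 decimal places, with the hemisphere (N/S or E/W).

δ = d/R = 30.1/6371 = 0.004725 rad
φ₂ = arcsin(sin φ₁ cos δ + cos φ₁ sin δ cos θ)
   = arcsin(-0.00512·0.99999 + 0.99999·0.00472·-0.99255) = -0.56208°
λ₂ = λ₁ + atan2(sin θ sin δ cos φ₁, cos δ − sin φ₁ sin φ₂) = 66.08389°

0.562°S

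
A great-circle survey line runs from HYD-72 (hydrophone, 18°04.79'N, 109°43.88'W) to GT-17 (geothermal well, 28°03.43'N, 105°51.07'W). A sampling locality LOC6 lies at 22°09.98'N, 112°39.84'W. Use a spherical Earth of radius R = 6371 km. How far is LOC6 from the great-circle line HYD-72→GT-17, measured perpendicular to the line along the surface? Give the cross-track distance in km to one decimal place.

HYD-72: φ = +18.07983°, λ = -109.73133°
GT-17: φ = +28.05717°, λ = -105.85117°
LOC6: φ = +22.16633°, λ = -112.66400°
δ₁₃ = central angle HYD-72→LOC6 = 0.085996 rad  (haversine)
θ₁₃ = bearing HYD-72→LOC6 = 326.520°,  θ₁₂ = bearing HYD-72→GT-17 = 18.954°
dₓₜ = R·arcsin(sin δ₁₃ · sin(θ₁₃ − θ₁₂)) = 6371·arcsin(0.08589·sin(307.566°)) = -434.079 km
|dₓₜ| = 434.079 km

434.1 km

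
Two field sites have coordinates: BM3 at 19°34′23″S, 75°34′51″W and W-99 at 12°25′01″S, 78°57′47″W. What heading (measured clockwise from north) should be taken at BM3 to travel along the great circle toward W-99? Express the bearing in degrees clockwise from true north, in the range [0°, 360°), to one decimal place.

335.1°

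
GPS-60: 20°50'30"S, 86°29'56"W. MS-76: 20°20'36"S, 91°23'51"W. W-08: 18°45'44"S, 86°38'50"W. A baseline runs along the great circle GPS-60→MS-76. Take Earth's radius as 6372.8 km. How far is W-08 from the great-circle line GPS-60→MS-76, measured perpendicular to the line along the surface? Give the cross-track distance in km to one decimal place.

GPS-60: φ = -20.84167°, λ = -86.49889°
MS-76: φ = -20.34333°, λ = -91.39750°
W-08: φ = -18.76222°, λ = -86.64722°
δ₁₃ = central angle GPS-60→W-08 = 0.036375 rad  (haversine)
θ₁₃ = bearing GPS-60→W-08 = 356.135°,  θ₁₂ = bearing GPS-60→MS-76 = 275.336°
dₓₜ = R·arcsin(sin δ₁₃ · sin(θ₁₃ − θ₁₂)) = 6372.8·arcsin(0.03637·sin(80.799°)) = 228.825 km
|dₓₜ| = 228.825 km

228.8 km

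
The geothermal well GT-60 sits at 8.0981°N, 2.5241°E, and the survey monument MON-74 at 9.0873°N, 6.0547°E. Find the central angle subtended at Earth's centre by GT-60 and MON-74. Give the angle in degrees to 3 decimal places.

Δφ = 0.9892°,  Δλ = 3.5306°
a = sin²(Δφ/2) + cos φ₁ cos φ₂ sin²(Δλ/2) = 0.001002
c = 2·arcsin(√a) = 0.063327 rad = 3.6284°

3.628°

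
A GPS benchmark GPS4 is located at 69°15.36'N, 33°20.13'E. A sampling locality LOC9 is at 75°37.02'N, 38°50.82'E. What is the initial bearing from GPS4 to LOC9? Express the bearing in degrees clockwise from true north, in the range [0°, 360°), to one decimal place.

12.0°

GPS4: φ = +69.25600°, λ = +33.33550°
LOC9: φ = +75.61700°, λ = +38.84700°
Δλ = 5.5115°
y = sin Δλ · cos φ₂ = 0.023858
x = cos φ₁ sin φ₂ − sin φ₁ cos φ₂ cos Δλ = 0.111866
θ = atan2(y, x) = 12.0392° → 12.0392° (mod 360°)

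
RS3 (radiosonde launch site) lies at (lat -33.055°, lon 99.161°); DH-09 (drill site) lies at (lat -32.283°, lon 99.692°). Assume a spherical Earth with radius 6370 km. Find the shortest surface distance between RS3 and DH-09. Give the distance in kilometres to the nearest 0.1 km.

99.2 km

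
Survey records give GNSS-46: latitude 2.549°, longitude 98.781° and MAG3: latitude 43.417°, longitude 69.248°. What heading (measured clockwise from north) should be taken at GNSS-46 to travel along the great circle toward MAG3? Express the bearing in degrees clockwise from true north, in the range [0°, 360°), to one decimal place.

331.5°

Δλ = -29.5330°
y = sin Δλ · cos φ₂ = -0.358046
x = cos φ₁ sin φ₂ − sin φ₁ cos φ₂ cos Δλ = 0.658516
θ = atan2(y, x) = -28.5337° → 331.4663° (mod 360°)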